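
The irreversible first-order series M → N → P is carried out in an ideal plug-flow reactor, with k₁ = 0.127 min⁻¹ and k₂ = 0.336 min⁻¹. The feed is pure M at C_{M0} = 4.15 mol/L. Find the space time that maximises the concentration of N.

For first-order series the maximum of C_N occurs at τ_opt = ln(k₂/k₁)/(k₂−k₁).
= ln(0.336/0.127)/(0.336−0.127) = ln(2.646)/0.2090 = 0.9729/0.2090 = 4.66 min.

4.66 min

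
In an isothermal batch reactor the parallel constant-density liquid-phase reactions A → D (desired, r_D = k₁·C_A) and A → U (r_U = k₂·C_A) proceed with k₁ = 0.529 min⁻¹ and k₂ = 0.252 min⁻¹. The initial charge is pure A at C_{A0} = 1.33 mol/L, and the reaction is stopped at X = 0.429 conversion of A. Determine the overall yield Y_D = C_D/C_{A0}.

0.291

C_A = C_{A0}(1−X) = 0.7594 mol/L.
Both paths are first order in A, so the instantaneous fraction to D is constant: dC_D/d(−C_A) = k₁/(k₁+k₂) = 0.6773.
C_D = 0.6773·(C_{A0}−C_A) = 0.6773×0.5706 = 0.386 mol/L.
Y_D = C_D/C_{A0} = 0.3865/1.33 = 0.291.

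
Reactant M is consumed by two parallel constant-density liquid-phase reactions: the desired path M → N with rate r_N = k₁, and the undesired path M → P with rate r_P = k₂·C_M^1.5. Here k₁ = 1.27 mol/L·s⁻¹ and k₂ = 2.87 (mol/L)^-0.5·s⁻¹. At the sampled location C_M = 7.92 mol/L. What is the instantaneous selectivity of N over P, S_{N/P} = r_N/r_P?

S_{N/P} = r_N/r_P = (k₁)/(k₂·C_M^1.5) = (k₁/k₂)·C_M^-1.5.
= (1.27) / (2.87×7.920^1.5) = 1.270/63.97 = 0.0199.
The undesired path is higher order in M, so low C_M (CSTR or dilute feed) favours N.

0.0199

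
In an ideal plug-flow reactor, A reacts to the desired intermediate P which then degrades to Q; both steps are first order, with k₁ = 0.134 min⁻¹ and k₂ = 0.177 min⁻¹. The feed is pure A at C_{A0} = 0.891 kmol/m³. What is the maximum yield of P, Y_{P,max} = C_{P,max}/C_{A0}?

0.318

At the optimum, C_{P,max}/C_{A0} = (k₁/k₂)^[k₂/(k₂−k₁)].
= (0.134/0.177)^(0.177/(0.177−0.134)) = (0.7571)^(4.116) = 0.3180.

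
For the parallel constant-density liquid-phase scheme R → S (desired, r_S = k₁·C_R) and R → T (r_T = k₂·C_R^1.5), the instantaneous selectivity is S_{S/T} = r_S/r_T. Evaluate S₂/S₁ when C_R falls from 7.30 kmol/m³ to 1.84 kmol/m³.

S_{S/T} = (k₁/k₂)·C_R^-0.5, so S₂/S₁ = (C_{R,2}/C_{R,1})^-0.5.
= (1.84/7.30)^(-0.5) = (0.2521)^(-0.5) = 1.99.
Selectivity toward S rises as C_R falls — low-concentration operation is favoured.

1.99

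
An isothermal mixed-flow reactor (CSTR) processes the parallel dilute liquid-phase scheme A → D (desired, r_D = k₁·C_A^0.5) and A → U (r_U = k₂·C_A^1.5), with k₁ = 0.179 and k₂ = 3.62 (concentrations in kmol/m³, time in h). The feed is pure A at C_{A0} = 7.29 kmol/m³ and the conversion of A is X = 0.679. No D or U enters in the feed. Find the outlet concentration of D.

0.102 kmol/m³

Exit C_A = C_{A0}(1−X) = 7.29×0.321 = 2.340 kmol/m³.
A CSTR operates uniformly at the exit composition, giving r_D = 0.2738 and r_U = 12.96 (each k·C_A^n at C_A = 2.340).
Fraction of consumed A going to D: r_D/(r_D+r_U) = 0.02069.
C_D = 0.02069·C_{A0}·X = 0.02069×7.29×0.679 = 0.102 kmol/m³.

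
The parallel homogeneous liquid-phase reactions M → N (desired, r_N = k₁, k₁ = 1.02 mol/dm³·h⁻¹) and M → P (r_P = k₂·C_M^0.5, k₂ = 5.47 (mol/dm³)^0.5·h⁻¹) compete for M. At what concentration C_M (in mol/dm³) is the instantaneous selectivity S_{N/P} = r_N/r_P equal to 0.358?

S_{N/P} = (k₁/k₂)·C_M^-0.5 ⇒ C_M = (S·k₂/k₁)^(-2).
= (0.358×5.47/1.02)^(-2) = (1.920)^(-2) = 0.271 mol/dm³.

0.271 mol/dm³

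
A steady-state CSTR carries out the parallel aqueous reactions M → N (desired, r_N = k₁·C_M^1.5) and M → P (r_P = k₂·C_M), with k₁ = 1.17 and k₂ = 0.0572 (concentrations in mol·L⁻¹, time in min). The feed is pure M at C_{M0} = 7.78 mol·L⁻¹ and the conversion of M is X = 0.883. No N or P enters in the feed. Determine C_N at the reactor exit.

6.53 mol·L⁻¹

Exit C_M = C_{M0}(1−X) = 7.78×0.117 = 0.9103 mol·L⁻¹.
A CSTR operates uniformly at the exit composition, giving r_N = 1.016 and r_P = 0.05207 (each k·C_M^n at C_M = 0.9103).
Fraction of consumed M going to N: r_N/(r_N+r_P) = 0.9513.
C_N = 0.9513·C_{M0}·X = 0.9513×7.78×0.883 = 6.53 mol·L⁻¹.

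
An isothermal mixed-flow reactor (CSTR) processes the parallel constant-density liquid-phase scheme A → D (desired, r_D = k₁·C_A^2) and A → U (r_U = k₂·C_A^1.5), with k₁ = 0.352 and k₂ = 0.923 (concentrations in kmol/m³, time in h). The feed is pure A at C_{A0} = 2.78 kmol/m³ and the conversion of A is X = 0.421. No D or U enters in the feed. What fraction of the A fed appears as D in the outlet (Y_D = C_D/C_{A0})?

Exit C_A = C_{A0}(1−X) = 2.78×0.579 = 1.610 kmol/m³.
A CSTR operates uniformly at the exit composition, giving r_D = 0.9120 and r_U = 1.885 (each k·C_A^n at C_A = 1.610).
Fraction of consumed A going to D: r_D/(r_D+r_U) = 0.3261.
C_D = 0.3261·C_{A0}·X = 0.3261×2.78×0.421 = 0.382 kmol/m³; Y_D = C_D/C_{A0} = 0.137.

0.137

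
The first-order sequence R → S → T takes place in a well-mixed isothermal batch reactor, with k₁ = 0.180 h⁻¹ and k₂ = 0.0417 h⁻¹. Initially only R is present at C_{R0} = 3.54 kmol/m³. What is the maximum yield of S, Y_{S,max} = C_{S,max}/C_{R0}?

0.643

Evaluating C_S at t_opt = ln(k₂/k₁)/(k₂−k₁) gives C_{S,max}/C_{R0} = (k₁/k₂)^[k₂/(k₂−k₁)].
= (0.180/0.0417)^(0.0417/(0.0417−0.180)) = (4.317)^(-0.3015) = 0.6434.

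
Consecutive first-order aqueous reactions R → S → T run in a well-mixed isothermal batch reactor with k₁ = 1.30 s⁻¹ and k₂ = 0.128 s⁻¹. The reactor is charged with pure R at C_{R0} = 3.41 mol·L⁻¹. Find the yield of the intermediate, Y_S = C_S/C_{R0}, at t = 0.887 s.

The intermediate concentration in a first-order A→B→C sequence is C_S = k₁C_{R0}(e^(−k₁t) − e^(−k₂t))/(k₂−k₁).
e^(−k₁t) = e^(−1.30×0.887) = e^(−1.153) = 0.3157; e^(−k₂t) = e^(−0.1135) = 0.8927.
C_S = 1.30×3.41/(0.128−1.30) × (0.3157−0.8927) = (-3.782)×(-0.5770) = 2.183 mol·L⁻¹.
Y_S = C_S/C_{R0} = 2.183/3.41 = 0.640.

0.640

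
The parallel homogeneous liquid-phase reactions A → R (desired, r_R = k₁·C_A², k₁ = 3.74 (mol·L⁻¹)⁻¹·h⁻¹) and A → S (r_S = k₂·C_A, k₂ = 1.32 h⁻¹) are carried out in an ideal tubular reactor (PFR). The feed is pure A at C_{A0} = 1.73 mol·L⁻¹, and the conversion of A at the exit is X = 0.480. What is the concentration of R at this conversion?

C_A = C_{A0}(1−X) = 0.8996 mol·L⁻¹.
Along a PFR/batch, dC_S/dC_A = −r_S/(r_R+r_S) = −k₂/(k₂+k₁·C_A).
Integrating from C_{A0} to C_A: C_S = (1.32/3.74)·ln[(1.32+3.74·1.73)/(1.32+3.74·0.900)] = 0.3529·ln(7.790/4.685) = 0.1795 mol·L⁻¹.
Then C_R = (C_{A0}−C_A) − C_S = 0.8304 − 0.1795 = 0.6509 mol·L⁻¹.

0.651 mol·L⁻¹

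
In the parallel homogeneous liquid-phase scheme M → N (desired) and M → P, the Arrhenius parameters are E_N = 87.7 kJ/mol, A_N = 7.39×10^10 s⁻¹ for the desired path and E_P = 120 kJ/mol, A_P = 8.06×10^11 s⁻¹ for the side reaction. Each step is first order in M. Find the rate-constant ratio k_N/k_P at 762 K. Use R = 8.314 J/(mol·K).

With equal orders, S_{N/P} = k_N/k_P = (A_N/A_P)·exp[(E_P−E_N)/(RT)].
(E_P−E_N)/(RT) = (120−87.7)×10³/(8.314×762) = 32300/6335 = 5.098.
k_N/k_P = (7.39×10^10/8.06×10^11)·exp(5.098) = 0.09169 × 163.8 = 15.0.
Since E_N < E_P, lowering the temperature improves selectivity toward N.

15.0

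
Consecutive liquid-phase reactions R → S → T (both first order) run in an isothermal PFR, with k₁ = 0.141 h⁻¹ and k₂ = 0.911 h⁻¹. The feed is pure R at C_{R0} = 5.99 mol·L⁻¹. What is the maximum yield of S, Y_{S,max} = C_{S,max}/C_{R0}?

For a first-order series the maximum intermediate yield is C_{S,max}/C_{R0} = (k₁/k₂)^[k₂/(k₂−k₁)].
= (0.141/0.911)^(0.911/(0.911−0.141)) = (0.1548)^(1.183) = 0.1100.

0.110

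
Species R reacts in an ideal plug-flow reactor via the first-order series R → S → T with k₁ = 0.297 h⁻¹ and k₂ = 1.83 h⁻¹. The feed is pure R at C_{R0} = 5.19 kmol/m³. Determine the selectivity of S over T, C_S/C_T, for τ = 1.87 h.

0.326

For first-order series with pure R initially, C_S(τ) = k₁C_{R0}/(k₂−k₁)·(e^(−k₁τ) − e^(−k₂τ)).
e^(−k₁τ) = e^(−0.297×1.87) = e^(−0.5554) = 0.5738; e^(−k₂τ) = e^(−3.422) = 0.03264.
C_S = 0.297×5.19/(1.83−0.297) × (0.5738−0.03264) = 1.005×0.5412 = 0.5442 kmol/m³.
C_R = C_{R0}e^(−k₁τ) = 2.978 kmol/m³, so C_T = C_{R0}−C_R−C_S = 1.668 kmol/m³; C_S/C_T = 0.326.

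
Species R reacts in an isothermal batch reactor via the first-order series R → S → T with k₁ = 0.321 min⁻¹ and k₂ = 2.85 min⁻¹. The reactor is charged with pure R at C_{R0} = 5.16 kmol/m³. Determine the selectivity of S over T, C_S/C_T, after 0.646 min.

0.796

The intermediate concentration in a first-order A→B→C sequence is C_S = k₁C_{R0}(e^(−k₁t) − e^(−k₂t))/(k₂−k₁).
e^(−k₁t) = e^(−0.321×0.646) = e^(−0.2074) = 0.8127; e^(−k₂t) = e^(−1.841) = 0.1586.
C_S = 0.321×5.16/(2.85−0.321) × (0.8127−0.1586) = 0.6549×0.6541 = 0.4284 kmol/m³.
C_R = C_{R0}e^(−k₁t) = 4.194 kmol/m³, so C_T = C_{R0}−C_R−C_S = 0.5380 kmol/m³; C_S/C_T = 0.796.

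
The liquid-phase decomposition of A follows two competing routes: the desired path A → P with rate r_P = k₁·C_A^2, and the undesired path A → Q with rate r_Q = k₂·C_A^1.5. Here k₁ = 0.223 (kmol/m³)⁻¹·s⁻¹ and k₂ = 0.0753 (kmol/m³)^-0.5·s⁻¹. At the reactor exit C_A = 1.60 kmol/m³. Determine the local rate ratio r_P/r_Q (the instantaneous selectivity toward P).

3.75

S_{P/Q} = r_P/r_Q = (k₁·C_A^2)/(k₂·C_A^1.5) = (k₁/k₂)·C_A^0.5.
= (0.223×1.600^2) / (0.0753×1.600^1.5) = 0.5709/0.1524 = 3.75.
Since the desired path is higher order in A, keeping C_A high (PFR or concentrated feed) favours P.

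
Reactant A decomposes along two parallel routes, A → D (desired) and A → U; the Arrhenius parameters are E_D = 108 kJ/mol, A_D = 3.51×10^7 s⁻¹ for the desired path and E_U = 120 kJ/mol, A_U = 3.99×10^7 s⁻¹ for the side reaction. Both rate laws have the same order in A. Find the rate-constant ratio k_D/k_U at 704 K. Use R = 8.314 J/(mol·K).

k_D/k_U = (A_D/A_U)·exp[−(E_D−E_U)/(RT)] = (A_D/A_U)·exp[(E_U−E_D)/(RT)].
(E_U−E_D)/(RT) = (120−108)×10³/(8.314×704) = 12000/5853 = 2.050.
k_D/k_U = (3.51×10^7/3.99×10^7)·exp(2.050) = 0.8797 × 7.770 = 6.83.

6.83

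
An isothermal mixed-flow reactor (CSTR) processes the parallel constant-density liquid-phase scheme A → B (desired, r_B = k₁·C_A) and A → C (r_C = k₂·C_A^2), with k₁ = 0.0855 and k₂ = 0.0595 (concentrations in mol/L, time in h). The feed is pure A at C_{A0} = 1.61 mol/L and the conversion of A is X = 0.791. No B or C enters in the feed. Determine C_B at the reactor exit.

Exit C_A = C_{A0}(1−X) = 1.61×0.209 = 0.3365 mol/L.
In a CSTR the entire volume is at exit conditions, so r_B = 0.0855×0.3365 = 0.02877 and r_C = 0.0595×0.3365^2 = 0.006737.
Fraction of consumed A going to B: r_B/(r_B+r_C) = 0.8103.
C_B = 0.8103·C_{A0}·X = 0.8103×1.61×0.791 = 1.03 mol/L.

1.03 mol/L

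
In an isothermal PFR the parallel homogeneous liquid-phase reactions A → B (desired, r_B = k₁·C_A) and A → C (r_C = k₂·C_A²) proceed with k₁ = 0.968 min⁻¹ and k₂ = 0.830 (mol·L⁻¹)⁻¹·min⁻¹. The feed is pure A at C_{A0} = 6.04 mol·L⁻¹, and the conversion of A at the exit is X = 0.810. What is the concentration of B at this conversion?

C_A = C_{A0}(1−X) = 1.148 mol·L⁻¹.
Along a PFR/batch, dC_B/dC_A = −r_B/(r_B+r_C) = −k₁/(k₁+k₂·C_A).
Integrating from C_{A0} to C_A: C_B = (0.968/0.830)·ln[(0.968+0.830·6.04)/(0.968+0.830·1.15)] = 1.166·ln(5.981/1.921) = 1.325 mol·L⁻¹.

1.32 mol·L⁻¹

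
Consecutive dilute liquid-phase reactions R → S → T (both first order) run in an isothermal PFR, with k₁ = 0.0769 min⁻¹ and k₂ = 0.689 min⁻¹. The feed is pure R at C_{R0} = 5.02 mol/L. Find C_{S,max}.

For a first-order series the maximum intermediate yield is C_{S,max}/C_{R0} = (k₁/k₂)^[k₂/(k₂−k₁)].
= (0.0769/0.689)^(0.689/(0.689−0.0769)) = (0.1116)^(1.126) = 0.08474.
C_{S,max} = 0.08474×5.02 = 0.425 mol/L.

0.425 mol/L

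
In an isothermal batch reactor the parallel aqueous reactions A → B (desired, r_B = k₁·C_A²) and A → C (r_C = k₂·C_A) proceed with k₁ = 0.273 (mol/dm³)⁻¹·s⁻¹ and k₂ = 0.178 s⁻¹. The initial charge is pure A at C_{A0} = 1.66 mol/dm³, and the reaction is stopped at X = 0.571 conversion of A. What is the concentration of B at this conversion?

C_A = C_{A0}(1−X) = 0.7121 mol/dm³.
Along a PFR/batch, dC_C/dC_A = −r_C/(r_B+r_C) = −k₂/(k₂+k₁·C_A).
Integrating from C_{A0} to C_A: C_C = (0.178/0.273)·ln[(0.178+0.273·1.66)/(0.178+0.273·0.712)] = 0.6520·ln(0.6312/0.3724) = 0.3440 mol/dm³.
Then C_B = (C_{A0}−C_A) − C_C = 0.9479 − 0.3440 = 0.6039 mol/dm³.

0.604 mol/dm³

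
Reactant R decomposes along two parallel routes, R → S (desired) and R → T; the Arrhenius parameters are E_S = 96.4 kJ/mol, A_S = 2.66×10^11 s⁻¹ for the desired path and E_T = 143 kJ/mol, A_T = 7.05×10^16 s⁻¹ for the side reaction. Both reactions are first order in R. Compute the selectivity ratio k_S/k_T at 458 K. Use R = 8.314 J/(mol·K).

0.779

Since both paths have the same order in R, the concentration cancels and S_{S/T} = k_S/k_T = (A_S/A_T)·exp[(E_T−E_S)/(RT)].
(E_T−E_S)/(RT) = (143−96.4)×10³/(8.314×458) = 46600/3808 = 12.24.
k_S/k_T = (2.66×10^11/7.05×10^16)·exp(12.24) = 3.773×10^-6 × 2.065×10^5 = 0.779.
Since E_S < E_T, lowering the temperature improves selectivity toward S.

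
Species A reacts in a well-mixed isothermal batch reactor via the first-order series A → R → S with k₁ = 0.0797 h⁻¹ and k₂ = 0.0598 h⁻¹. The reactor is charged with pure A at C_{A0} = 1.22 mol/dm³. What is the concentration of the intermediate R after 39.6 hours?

0.250 mol/dm³

The intermediate concentration in a first-order A→B→C sequence is C_R = k₁C_{A0}(e^(−k₁t) − e^(−k₂t))/(k₂−k₁).
e^(−k₁t) = e^(−0.0797×39.6) = e^(−3.156) = 0.04259; e^(−k₂t) = e^(−2.368) = 0.09366.
C_R = 0.0797×1.22/(0.0598−0.0797) × (0.04259−0.09366) = (-4.886)×(-0.05107) = 0.2495 mol/dm³.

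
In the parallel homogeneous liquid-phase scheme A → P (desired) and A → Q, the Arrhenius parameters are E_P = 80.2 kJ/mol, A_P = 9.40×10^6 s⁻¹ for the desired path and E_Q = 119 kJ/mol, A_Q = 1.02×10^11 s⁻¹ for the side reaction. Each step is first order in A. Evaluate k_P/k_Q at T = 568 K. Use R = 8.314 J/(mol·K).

0.341

With equal orders, S_{P/Q} = k_P/k_Q = (A_P/A_Q)·exp[(E_Q−E_P)/(RT)].
(E_Q−E_P)/(RT) = (119−80.2)×10³/(8.314×568) = 38800/4722 = 8.216.
k_P/k_Q = (9.40×10^6/1.02×10^11)·exp(8.216) = 9.216×10^-5 × 3701 = 0.341.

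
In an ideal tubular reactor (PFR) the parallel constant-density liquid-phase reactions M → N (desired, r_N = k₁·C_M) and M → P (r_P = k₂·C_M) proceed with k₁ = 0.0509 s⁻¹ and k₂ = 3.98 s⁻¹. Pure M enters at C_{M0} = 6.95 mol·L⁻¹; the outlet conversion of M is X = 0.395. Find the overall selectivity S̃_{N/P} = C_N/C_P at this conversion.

C_M = C_{M0}(1−X) = 4.205 mol·L⁻¹.
Both paths are first order in M, so the instantaneous fraction to N is constant: dC_N/d(−C_M) = k₁/(k₁+k₂) = 0.01263.
C_N = 0.01263·(C_{M0}−C_M) = 0.01263×2.745 = 0.0347 mol·L⁻¹.
C_P = (C_{M0}−C_M)−C_N = 2.711 mol·L⁻¹; S̃_{N/P} = 0.03467/2.711 = 0.0128.

0.0128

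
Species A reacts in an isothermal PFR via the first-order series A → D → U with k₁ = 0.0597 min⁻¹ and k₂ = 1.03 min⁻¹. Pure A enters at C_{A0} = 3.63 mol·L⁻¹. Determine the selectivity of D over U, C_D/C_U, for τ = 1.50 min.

Solving the coupled first-order balances gives C_D(τ) = [k₁/(k₂−k₁)]·C_{A0}·(e^(−k₁τ) − e^(−k₂τ)).
e^(−k₁τ) = e^(−0.0597×1.50) = e^(−0.08955) = 0.9143; e^(−k₂τ) = e^(−1.545) = 0.2133.
C_D = 0.0597×3.63/(1.03−0.0597) × (0.9143−0.2133) = 0.2233×0.7010 = 0.1566 mol·L⁻¹.
C_A = C_{A0}e^(−k₁τ) = 3.319 mol·L⁻¹, so C_U = C_{A0}−C_A−C_D = 0.1544 mol·L⁻¹; C_D/C_U = 1.01.

1.01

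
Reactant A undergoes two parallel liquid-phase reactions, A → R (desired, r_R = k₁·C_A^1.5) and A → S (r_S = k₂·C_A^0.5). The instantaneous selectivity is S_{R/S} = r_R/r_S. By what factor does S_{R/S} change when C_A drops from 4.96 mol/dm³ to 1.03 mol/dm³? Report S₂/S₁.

S_{R/S} = (k₁/k₂)·C_A, so S₂/S₁ = (C_{A,2}/C_{A,1}).
= 1.03/4.96 = 0.208.

0.208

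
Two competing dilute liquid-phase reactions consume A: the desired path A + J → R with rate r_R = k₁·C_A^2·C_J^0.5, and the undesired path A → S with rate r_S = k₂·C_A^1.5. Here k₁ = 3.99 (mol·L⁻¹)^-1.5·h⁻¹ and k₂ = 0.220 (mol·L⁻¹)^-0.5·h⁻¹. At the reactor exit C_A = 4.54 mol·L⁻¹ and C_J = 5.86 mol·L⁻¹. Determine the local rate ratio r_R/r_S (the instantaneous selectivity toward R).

S_{R/S} = r_R/r_S = (k₁·C_A^2·C_J^0.5)/(k₂·C_A^1.5) = (k₁/k₂)·C_A^0.5·C_J^0.5.
= (3.99×4.540^2×5.860^0.5) / (0.220×4.540^1.5) = 199.1/2.128 = 93.5.

93.5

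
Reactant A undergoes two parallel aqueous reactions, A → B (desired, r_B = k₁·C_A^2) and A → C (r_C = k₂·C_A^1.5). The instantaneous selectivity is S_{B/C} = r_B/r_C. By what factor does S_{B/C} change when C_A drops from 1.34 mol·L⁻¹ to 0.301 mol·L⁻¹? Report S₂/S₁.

0.474

S_{B/C} = (k₁/k₂)·C_A^0.5, so S₂/S₁ = (C_{A,2}/C_{A,1})^0.5.
= (0.301/1.34)^0.5 = (0.2246)^0.5 = 0.474.
Selectivity toward B falls as C_A falls — high-concentration operation is favoured.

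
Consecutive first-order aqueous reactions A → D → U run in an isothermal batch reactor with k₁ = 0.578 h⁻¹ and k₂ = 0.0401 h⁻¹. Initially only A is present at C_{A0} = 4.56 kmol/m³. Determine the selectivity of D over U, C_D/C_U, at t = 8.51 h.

For first-order series with pure A initially, C_D(t) = k₁C_{A0}/(k₂−k₁)·(e^(−k₁t) − e^(−k₂t)).
e^(−k₁t) = e^(−0.578×8.51) = e^(−4.919) = 0.007308; e^(−k₂t) = e^(−0.3413) = 0.7109.
C_D = 0.578×4.56/(0.0401−0.578) × (0.007308−0.7109) = (-4.900)×(-0.7036) = 3.447 kmol/m³.
C_A = C_{A0}e^(−k₁t) = 0.03332 kmol/m³, so C_U = C_{A0}−C_A−C_D = 1.079 kmol/m³; C_D/C_U = 3.19.

3.19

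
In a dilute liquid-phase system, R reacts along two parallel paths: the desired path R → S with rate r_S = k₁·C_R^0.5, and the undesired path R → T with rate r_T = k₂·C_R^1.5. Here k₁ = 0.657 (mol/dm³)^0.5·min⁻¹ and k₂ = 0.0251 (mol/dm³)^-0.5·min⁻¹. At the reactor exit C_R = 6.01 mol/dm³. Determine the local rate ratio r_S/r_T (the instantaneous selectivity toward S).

S_{S/T} = r_S/r_T = (k₁·C_R^0.5)/(k₂·C_R^1.5) = (k₁/k₂)·C_R⁻¹.
= (0.657×6.010^0.5) / (0.0251×6.010^1.5) = 1.611/0.3698 = 4.36.
The undesired path is higher order in R, so low C_R (CSTR or dilute feed) favours S.

4.36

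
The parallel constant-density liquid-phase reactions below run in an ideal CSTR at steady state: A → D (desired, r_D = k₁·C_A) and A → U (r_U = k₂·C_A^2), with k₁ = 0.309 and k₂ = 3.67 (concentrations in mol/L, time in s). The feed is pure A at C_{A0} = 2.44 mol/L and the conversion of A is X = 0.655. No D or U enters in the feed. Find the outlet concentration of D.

0.145 mol/L

Exit C_A = C_{A0}(1−X) = 2.44×0.345 = 0.8418 mol/L.
A CSTR operates uniformly at the exit composition, giving r_D = 0.2601 and r_U = 2.601 (each k·C_A^n at C_A = 0.8418).
Fraction of consumed A going to D: r_D/(r_D+r_U) = 0.09092.
C_D = 0.09092·C_{A0}·X = 0.09092×2.44×0.655 = 0.145 mol/L.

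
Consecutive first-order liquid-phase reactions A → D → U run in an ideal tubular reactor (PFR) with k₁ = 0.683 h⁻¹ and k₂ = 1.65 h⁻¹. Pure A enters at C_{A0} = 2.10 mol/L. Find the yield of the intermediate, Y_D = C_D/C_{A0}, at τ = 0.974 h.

For first-order series with pure A initially, C_D(τ) = k₁C_{A0}/(k₂−k₁)·(e^(−k₁τ) − e^(−k₂τ)).
e^(−k₁τ) = e^(−0.683×0.974) = e^(−0.6652) = 0.5141; e^(−k₂τ) = e^(−1.607) = 0.2005.
C_D = 0.683×2.10/(1.65−0.683) × (0.5141−0.2005) = 1.483×0.3137 = 0.4653 mol/L.
Y_D = C_D/C_{A0} = 0.4653/2.10 = 0.222.

0.222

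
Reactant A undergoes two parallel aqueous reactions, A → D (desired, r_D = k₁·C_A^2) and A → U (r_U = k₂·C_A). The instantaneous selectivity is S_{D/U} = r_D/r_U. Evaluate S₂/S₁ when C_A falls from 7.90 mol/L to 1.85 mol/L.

S_{D/U} = (k₁/k₂)·C_A, so S₂/S₁ = (C_{A,2}/C_{A,1}).
= 1.85/7.90 = 0.234.

0.234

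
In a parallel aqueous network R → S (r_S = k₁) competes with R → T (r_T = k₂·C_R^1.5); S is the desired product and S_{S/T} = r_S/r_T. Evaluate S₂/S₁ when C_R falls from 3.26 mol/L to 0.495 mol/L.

S_{S/T} = (k₁/k₂)·C_R^-1.5, so S₂/S₁ = (C_{R,2}/C_{R,1})^-1.5.
= (0.495/3.26)^(-1.5) = (0.1518)^(-1.5) = 16.9.
Selectivity toward S rises as C_R falls — low-concentration operation is favoured.

16.9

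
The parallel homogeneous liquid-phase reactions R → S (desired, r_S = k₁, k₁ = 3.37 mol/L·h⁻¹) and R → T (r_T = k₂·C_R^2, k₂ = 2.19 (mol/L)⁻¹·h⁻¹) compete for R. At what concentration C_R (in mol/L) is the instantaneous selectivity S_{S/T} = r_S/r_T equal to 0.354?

S_{S/T} = (k₁/k₂)·C_R^-2 ⇒ C_R = (S·k₂/k₁)^(-0.5).
= (0.354×2.19/3.37)^(-0.5) = (0.2300)^(-0.5) = 2.08 mol/L.

2.08 mol/L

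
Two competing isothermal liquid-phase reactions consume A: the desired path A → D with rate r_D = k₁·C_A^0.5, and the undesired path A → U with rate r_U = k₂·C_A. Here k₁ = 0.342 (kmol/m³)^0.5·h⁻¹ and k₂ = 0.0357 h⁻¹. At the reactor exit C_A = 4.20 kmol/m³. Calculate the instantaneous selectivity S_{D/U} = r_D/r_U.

S_{D/U} = r_D/r_U = (k₁·C_A^0.5)/(k₂·C_A) = (k₁/k₂)·C_A^-0.5.
= (0.342×4.200^0.5) / (0.0357×4.200) = 0.7009/0.1499 = 4.67.
The undesired path is higher order in A, so low C_A (CSTR or dilute feed) favours D.

4.67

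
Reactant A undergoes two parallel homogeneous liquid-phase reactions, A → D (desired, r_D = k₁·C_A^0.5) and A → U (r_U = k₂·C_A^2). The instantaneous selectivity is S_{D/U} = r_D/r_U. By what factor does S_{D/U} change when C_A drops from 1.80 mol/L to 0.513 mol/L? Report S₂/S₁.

S_{D/U} = (k₁/k₂)·C_A^-1.5, so S₂/S₁ = (C_{A,2}/C_{A,1})^-1.5.
= (0.513/1.80)^(-1.5) = (0.2850)^(-1.5) = 6.57.
Selectivity toward D rises as C_A falls — low-concentration operation is favoured.

6.57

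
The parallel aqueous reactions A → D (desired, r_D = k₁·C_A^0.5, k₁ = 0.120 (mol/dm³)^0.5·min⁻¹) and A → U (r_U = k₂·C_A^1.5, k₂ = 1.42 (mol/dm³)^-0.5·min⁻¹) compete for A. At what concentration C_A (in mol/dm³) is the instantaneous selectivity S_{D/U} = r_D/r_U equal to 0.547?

S_{D/U} = (k₁/k₂)·C_A⁻¹ ⇒ C_A = (S·k₂/k₁)^(-1).
= (0.547×1.42/0.120)^(-1) = (6.473)^(-1) = 0.154 mol/dm³.

0.154 mol/dm³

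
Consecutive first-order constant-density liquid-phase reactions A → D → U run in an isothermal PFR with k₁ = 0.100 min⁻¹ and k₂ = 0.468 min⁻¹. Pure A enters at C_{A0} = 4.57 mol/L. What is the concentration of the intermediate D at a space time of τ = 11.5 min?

0.388 mol/L

Solving the coupled first-order balances gives C_D(τ) = [k₁/(k₂−k₁)]·C_{A0}·(e^(−k₁τ) − e^(−k₂τ)).
e^(−k₁τ) = e^(−0.100×11.5) = e^(−1.150) = 0.3166; e^(−k₂τ) = e^(−5.382) = 0.004599.
C_D = 0.100×4.57/(0.468−0.100) × (0.3166−0.004599) = 1.242×0.3120 = 0.3875 mol/L.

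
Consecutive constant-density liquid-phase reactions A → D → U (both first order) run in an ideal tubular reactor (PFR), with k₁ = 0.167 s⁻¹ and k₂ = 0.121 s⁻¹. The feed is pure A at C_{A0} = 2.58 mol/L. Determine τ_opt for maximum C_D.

7.00 s

Setting dC_D/dτ = 0 gives τ_opt = ln(k₂/k₁)/(k₂−k₁).
= ln(0.121/0.167)/(0.121−0.167) = ln(0.7246)/-0.04600 = -0.3222/-0.04600 = 7.00 s.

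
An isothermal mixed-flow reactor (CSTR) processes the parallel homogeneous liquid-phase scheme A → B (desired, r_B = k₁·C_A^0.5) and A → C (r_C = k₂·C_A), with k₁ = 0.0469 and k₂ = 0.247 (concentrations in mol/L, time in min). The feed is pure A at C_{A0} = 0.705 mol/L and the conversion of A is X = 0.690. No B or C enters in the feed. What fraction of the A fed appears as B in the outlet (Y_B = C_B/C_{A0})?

0.199

Exit C_A = C_{A0}(1−X) = 0.705×0.310 = 0.2186 mol/L.
A CSTR operates uniformly at the exit composition, giving r_B = 0.02193 and r_C = 0.05398 (each k·C_A^n at C_A = 0.2186).
Fraction of consumed A going to B: r_B/(r_B+r_C) = 0.2888.
C_B = 0.2888·C_{A0}·X = 0.2888×0.705×0.690 = 0.141 mol/L; Y_B = C_B/C_{A0} = 0.199.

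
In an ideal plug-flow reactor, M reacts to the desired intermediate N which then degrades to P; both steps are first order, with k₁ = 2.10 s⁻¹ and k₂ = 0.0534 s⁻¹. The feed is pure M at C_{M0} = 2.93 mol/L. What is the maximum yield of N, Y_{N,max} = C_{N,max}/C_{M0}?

For a first-order series the maximum intermediate yield is C_{N,max}/C_{M0} = (k₁/k₂)^[k₂/(k₂−k₁)].
= (2.10/0.0534)^(0.0534/(0.0534−2.10)) = (39.33)^(-0.02609) = 0.9086.

0.909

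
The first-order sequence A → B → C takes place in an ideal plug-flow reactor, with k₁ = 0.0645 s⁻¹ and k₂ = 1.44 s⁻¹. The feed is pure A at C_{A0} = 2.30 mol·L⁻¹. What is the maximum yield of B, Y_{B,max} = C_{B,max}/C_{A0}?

Evaluating C_B at τ_opt = ln(k₂/k₁)/(k₂−k₁) gives C_{B,max}/C_{A0} = (k₁/k₂)^[k₂/(k₂−k₁)].
= (0.0645/1.44)^(1.44/(1.44−0.0645)) = (0.04479)^(1.047) = 0.03872.

0.0387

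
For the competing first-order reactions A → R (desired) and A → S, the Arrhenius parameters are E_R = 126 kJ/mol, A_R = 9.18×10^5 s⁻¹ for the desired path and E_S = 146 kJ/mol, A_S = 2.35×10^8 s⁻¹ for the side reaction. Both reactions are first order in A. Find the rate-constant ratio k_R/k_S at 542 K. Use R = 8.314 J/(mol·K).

k_R/k_S = (A_R/A_S)·exp[−(E_R−E_S)/(RT)] = (A_R/A_S)·exp[(E_S−E_R)/(RT)].
(E_S−E_R)/(RT) = (146−126)×10³/(8.314×542) = 20000/4506 = 4.438.
k_R/k_S = (9.18×10^5/2.35×10^8)·exp(4.438) = 0.003906 × 84.63 = 0.331.
Since E_R < E_S, lowering the temperature improves selectivity toward R.

0.331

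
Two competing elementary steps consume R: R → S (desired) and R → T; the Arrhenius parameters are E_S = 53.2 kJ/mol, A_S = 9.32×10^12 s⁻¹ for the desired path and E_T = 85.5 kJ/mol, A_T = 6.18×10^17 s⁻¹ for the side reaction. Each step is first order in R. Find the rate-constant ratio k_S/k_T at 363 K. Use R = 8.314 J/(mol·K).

0.671

k_S/k_T = (A_S/A_T)·exp[−(E_S−E_T)/(RT)] = (A_S/A_T)·exp[(E_T−E_S)/(RT)].
(E_T−E_S)/(RT) = (85.5−53.2)×10³/(8.314×363) = 32300/3018 = 10.70.
k_S/k_T = (9.32×10^12/6.18×10^17)·exp(10.70) = 1.508×10^-5 × 44468 = 0.671.
Since E_S < E_T, lowering the temperature improves selectivity toward S.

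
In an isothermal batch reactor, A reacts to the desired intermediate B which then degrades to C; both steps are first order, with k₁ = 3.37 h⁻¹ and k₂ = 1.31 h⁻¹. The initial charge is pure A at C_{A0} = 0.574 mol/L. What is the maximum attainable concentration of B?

For a first-order series the maximum intermediate yield is C_{B,max}/C_{A0} = (k₁/k₂)^[k₂/(k₂−k₁)].
= (3.37/1.31)^(1.31/(1.31−3.37)) = (2.573)^(-0.6359) = 0.5483.
C_{B,max} = 0.5483×0.574 = 0.315 mol/L.

0.315 mol/L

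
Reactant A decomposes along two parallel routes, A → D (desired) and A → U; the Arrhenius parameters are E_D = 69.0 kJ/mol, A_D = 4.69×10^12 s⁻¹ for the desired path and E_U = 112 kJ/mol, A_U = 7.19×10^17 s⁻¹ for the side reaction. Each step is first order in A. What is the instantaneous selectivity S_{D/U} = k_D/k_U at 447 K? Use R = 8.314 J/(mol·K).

k_D/k_U = (A_D/A_U)·exp[−(E_D−E_U)/(RT)] = (A_D/A_U)·exp[(E_U−E_D)/(RT)].
(E_U−E_D)/(RT) = (112−69.0)×10³/(8.314×447) = 43000/3716 = 11.57.
k_D/k_U = (4.69×10^12/7.19×10^17)·exp(11.57) = 6.523×10^-6 × 1.059×10^5 = 0.691.
Since E_D < E_U, lowering the temperature improves selectivity toward D.

0.691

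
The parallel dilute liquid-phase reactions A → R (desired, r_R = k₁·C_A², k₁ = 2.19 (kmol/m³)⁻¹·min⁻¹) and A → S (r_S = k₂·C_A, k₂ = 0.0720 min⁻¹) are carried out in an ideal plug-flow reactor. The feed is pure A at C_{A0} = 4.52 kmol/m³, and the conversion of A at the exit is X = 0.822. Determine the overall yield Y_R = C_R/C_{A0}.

C_A = C_{A0}(1−X) = 0.8046 kmol/m³.
Along a PFR/batch, dC_S/dC_A = −r_S/(r_R+r_S) = −k₂/(k₂+k₁·C_A).
Integrating from C_{A0} to C_A: C_S = (0.0720/2.19)·ln[(0.0720+2.19·4.52)/(0.0720+2.19·0.805)] = 0.03288·ln(9.971/1.834) = 0.05567 kmol/m³.
Then C_R = (C_{A0}−C_A) − C_S = 3.715 − 0.05567 = 3.660 kmol/m³.
Y_R = C_R/C_{A0} = 3.660/4.52 = 0.810.

0.810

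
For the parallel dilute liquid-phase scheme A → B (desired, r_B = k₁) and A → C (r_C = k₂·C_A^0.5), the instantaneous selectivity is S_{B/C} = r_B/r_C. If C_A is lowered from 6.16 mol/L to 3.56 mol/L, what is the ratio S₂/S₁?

S_{B/C} = (k₁/k₂)·C_A^-0.5, so S₂/S₁ = (C_{A,2}/C_{A,1})^-0.5.
= (3.56/6.16)^(-0.5) = (0.5779)^(-0.5) = 1.32.
Selectivity toward B rises as C_A falls — low-concentration operation is favoured.

1.32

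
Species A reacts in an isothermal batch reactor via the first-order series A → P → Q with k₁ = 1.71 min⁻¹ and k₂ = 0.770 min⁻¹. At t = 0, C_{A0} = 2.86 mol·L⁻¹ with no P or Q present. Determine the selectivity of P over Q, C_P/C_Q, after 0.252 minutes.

Solving the coupled first-order balances gives C_P(t) = [k₁/(k₂−k₁)]·C_{A0}·(e^(−k₁t) − e^(−k₂t)).
e^(−k₁t) = e^(−1.71×0.252) = e^(−0.4309) = 0.6499; e^(−k₂t) = e^(−0.1940) = 0.8236.
C_P = 1.71×2.86/(0.770−1.71) × (0.6499−0.8236) = (-5.203)×(-0.1737) = 0.9038 mol·L⁻¹.
C_A = C_{A0}e^(−k₁t) = 1.859 mol·L⁻¹, so C_Q = C_{A0}−C_A−C_P = 0.09746 mol·L⁻¹; C_P/C_Q = 9.27.

9.27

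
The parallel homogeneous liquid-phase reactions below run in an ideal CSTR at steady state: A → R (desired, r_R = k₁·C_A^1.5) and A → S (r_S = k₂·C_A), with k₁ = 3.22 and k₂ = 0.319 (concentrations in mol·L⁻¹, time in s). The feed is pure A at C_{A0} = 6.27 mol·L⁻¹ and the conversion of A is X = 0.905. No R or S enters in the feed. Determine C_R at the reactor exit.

Exit C_A = C_{A0}(1−X) = 6.27×0.0950 = 0.5956 mol·L⁻¹.
In a CSTR the entire volume is at exit conditions, so r_R = 3.22×0.5956^1.5 = 1.480 and r_S = 0.319×0.5956 = 0.1900.
Fraction of consumed A going to R: r_R/(r_R+r_S) = 0.8862.
C_R = 0.8862·C_{A0}·X = 0.8862×6.27×0.905 = 5.03 mol·L⁻¹.

5.03 mol·L⁻¹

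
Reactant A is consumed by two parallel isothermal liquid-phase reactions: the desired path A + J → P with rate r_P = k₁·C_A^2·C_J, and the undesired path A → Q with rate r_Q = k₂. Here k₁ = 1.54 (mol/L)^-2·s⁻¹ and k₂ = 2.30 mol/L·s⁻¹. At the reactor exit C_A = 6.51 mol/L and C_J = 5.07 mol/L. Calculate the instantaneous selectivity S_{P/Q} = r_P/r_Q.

S_{P/Q} = r_P/r_Q = (k₁·C_A^2·C_J)/(k₂) = (k₁/k₂)·C_A^2·C_J.
= (1.54×6.510^2×5.070) / (2.30) = 330.9/2.300 = 144.

144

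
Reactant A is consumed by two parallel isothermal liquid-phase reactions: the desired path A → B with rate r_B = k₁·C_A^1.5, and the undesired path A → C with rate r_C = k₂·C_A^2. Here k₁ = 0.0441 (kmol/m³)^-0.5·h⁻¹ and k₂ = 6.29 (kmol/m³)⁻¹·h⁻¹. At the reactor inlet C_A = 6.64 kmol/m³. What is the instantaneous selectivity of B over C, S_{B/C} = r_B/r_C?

0.00272

S_{B/C} = r_B/r_C = (k₁·C_A^1.5)/(k₂·C_A^2) = (k₁/k₂)·C_A^-0.5.
= (0.0441×6.640^1.5) / (6.29×6.640^2) = 0.7546/277.3 = 0.00272.
The undesired path is higher order in A, so low C_A (CSTR or dilute feed) favours B.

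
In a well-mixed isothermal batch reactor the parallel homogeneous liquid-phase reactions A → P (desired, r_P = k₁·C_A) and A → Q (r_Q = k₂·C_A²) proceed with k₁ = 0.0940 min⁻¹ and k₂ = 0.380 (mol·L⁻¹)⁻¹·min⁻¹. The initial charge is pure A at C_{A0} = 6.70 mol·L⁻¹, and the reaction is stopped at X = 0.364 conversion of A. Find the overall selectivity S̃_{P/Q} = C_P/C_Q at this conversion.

C_A = C_{A0}(1−X) = 4.261 mol·L⁻¹.
Along a PFR/batch, dC_P/dC_A = −r_P/(r_P+r_Q) = −k₁/(k₁+k₂·C_A).
Integrating from C_{A0} to C_A: C_P = (0.0940/0.380)·ln[(0.0940+0.380·6.70)/(0.0940+0.380·4.26)] = 0.2474·ln(2.640/1.713) = 0.1070 mol·L⁻¹.
C_Q = (C_{A0}−C_A)−C_P = 2.332 mol·L⁻¹; S̃_{P/Q} = 0.1070/2.332 = 0.0459.

0.0459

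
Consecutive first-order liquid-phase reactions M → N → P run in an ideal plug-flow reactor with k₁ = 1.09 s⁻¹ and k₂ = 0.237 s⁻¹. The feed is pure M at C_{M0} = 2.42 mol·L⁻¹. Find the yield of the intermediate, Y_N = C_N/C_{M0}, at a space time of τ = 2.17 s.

0.644

For first-order series with pure M initially, C_N(τ) = k₁C_{M0}/(k₂−k₁)·(e^(−k₁τ) − e^(−k₂τ)).
e^(−k₁τ) = e^(−1.09×2.17) = e^(−2.365) = 0.09392; e^(−k₂τ) = e^(−0.5143) = 0.5979.
C_N = 1.09×2.42/(0.237−1.09) × (0.09392−0.5979) = (-3.092)×(-0.5040) = 1.559 mol·L⁻¹.
Y_N = C_N/C_{M0} = 1.559/2.42 = 0.644.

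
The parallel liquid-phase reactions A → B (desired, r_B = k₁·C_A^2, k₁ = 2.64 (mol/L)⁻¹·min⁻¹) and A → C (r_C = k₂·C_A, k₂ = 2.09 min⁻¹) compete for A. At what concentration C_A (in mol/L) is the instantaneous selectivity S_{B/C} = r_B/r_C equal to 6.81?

5.39 mol/L

S_{B/C} = (k₁/k₂)·C_A ⇒ C_A = S·k₂/k₁.
= 6.81×2.09/2.64 = 5.39 mol/L.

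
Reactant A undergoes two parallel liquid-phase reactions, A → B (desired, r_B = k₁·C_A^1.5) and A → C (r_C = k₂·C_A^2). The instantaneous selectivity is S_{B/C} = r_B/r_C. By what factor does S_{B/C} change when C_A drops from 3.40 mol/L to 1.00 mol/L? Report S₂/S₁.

S_{B/C} = (k₁/k₂)·C_A^-0.5, so S₂/S₁ = (C_{A,2}/C_{A,1})^-0.5.
= (1.00/3.40)^(-0.5) = (0.2941)^(-0.5) = 1.84.
Selectivity toward B rises as C_A falls — low-concentration operation is favoured.

1.84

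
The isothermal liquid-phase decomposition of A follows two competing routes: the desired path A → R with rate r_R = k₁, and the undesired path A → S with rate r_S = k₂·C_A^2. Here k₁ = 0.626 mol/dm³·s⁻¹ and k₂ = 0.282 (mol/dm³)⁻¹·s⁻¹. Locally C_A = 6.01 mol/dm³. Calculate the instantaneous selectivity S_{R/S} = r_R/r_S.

0.0615

S_{R/S} = r_R/r_S = (k₁)/(k₂·C_A^2) = (k₁/k₂)·C_A^-2.
= (0.626) / (0.282×6.010^2) = 0.6260/10.19 = 0.0615.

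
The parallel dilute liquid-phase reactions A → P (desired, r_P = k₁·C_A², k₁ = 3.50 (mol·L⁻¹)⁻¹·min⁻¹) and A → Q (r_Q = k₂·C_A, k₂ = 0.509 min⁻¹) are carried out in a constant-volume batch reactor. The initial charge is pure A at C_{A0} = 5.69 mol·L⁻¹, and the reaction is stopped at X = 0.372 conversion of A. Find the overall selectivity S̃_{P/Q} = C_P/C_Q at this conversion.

C_A = C_{A0}(1−X) = 3.573 mol·L⁻¹.
Along a PFR/batch, dC_Q/dC_A = −r_Q/(r_P+r_Q) = −k₂/(k₂+k₁·C_A).
Integrating from C_{A0} to C_A: C_Q = (0.509/3.50)·ln[(0.509+3.50·5.69)/(0.509+3.50·3.57)] = 0.1454·ln(20.42/13.02) = 0.06552 mol·L⁻¹.
Then C_P = (C_{A0}−C_A) − C_Q = 2.117 − 0.06552 = 2.051 mol·L⁻¹.
S̃_{P/Q} = C_P/C_Q = 2.051/0.06552 = 31.3.

31.3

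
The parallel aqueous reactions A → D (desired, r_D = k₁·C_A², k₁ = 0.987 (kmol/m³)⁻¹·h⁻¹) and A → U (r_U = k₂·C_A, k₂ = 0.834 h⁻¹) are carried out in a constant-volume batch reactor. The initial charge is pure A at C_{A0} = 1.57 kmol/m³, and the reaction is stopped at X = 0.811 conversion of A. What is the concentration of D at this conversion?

C_A = C_{A0}(1−X) = 0.2967 kmol/m³.
Along a PFR/batch, dC_U/dC_A = −r_U/(r_D+r_U) = −k₂/(k₂+k₁·C_A).
Integrating from C_{A0} to C_A: C_U = (0.834/0.987)·ln[(0.834+0.987·1.57)/(0.834+0.987·0.297)] = 0.8450·ln(2.384/1.127) = 0.6330 kmol/m³.
Then C_D = (C_{A0}−C_A) − C_U = 1.273 − 0.6330 = 0.6402 kmol/m³.

0.640 kmol/m³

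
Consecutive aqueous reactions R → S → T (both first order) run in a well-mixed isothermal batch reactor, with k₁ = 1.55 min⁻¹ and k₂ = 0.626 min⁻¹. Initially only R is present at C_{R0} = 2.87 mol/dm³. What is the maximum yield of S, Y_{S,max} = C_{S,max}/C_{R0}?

0.541

At the optimum, C_{S,max}/C_{R0} = (k₁/k₂)^[k₂/(k₂−k₁)].
= (1.55/0.626)^(0.626/(0.626−1.55)) = (2.476)^(-0.6775) = 0.5410.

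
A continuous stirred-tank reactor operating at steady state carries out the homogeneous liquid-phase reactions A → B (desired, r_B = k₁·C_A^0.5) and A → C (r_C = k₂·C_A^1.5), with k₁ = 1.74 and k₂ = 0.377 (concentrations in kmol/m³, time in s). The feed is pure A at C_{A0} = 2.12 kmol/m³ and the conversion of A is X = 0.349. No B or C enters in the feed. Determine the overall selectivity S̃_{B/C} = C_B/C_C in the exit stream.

Exit C_A = C_{A0}(1−X) = 2.12×0.651 = 1.380 kmol/m³.
Rates in a CSTR are evaluated at the outlet concentration: r_B = 1.74×1.380^0.5 = 2.044, r_C = 0.377×1.380^1.5 = 0.6112.
Overall selectivity = C_B/C_C = r_Bτ/(r_Cτ) = r_B/r_C = 3.34.

3.34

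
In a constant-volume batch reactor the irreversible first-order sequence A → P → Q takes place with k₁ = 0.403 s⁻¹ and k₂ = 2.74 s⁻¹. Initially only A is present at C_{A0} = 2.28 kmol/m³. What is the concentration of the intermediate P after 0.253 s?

For first-order series with pure A initially, C_P(t) = k₁C_{A0}/(k₂−k₁)·(e^(−k₁t) − e^(−k₂t)).
e^(−k₁t) = e^(−0.403×0.253) = e^(−0.1020) = 0.9031; e^(−k₂t) = e^(−0.6932) = 0.5000.
C_P = 0.403×2.28/(2.74−0.403) × (0.9031−0.5000) = 0.3932×0.4031 = 0.1585 kmol/m³.

0.158 kmol/m³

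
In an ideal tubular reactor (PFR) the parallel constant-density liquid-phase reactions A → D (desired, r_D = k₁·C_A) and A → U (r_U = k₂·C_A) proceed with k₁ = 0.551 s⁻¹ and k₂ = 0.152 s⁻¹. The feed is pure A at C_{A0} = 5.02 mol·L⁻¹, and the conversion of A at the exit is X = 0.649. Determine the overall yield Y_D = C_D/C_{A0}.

C_A = C_{A0}(1−X) = 1.762 mol·L⁻¹.
Both paths are first order in A, so the instantaneous fraction to D is constant: dC_D/d(−C_A) = k₁/(k₁+k₂) = 0.7838.
C_D = 0.7838·(C_{A0}−C_A) = 0.7838×3.258 = 2.55 mol·L⁻¹.
Y_D = C_D/C_{A0} = 2.554/5.02 = 0.509.

0.509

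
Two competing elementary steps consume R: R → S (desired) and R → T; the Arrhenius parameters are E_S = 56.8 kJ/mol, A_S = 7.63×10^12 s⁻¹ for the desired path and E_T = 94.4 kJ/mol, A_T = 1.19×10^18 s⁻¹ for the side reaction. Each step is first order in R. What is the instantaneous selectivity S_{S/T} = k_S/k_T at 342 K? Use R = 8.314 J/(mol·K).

k_S/k_T = (A_S/A_T)·exp[−(E_S−E_T)/(RT)] = (A_S/A_T)·exp[(E_T−E_S)/(RT)].
(E_T−E_S)/(RT) = (94.4−56.8)×10³/(8.314×342) = 37600/2843 = 13.22.
k_S/k_T = (7.63×10^12/1.19×10^18)·exp(13.22) = 6.412×10^-6 × 5.533×10^5 = 3.55.

3.55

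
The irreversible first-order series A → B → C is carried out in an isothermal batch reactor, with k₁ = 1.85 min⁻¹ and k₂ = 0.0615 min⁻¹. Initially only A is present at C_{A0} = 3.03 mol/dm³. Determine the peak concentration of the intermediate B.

2.70 mol/dm³

Evaluating C_B at t_opt = ln(k₂/k₁)/(k₂−k₁) gives C_{B,max}/C_{A0} = (k₁/k₂)^[k₂/(k₂−k₁)].
= (1.85/0.0615)^(0.0615/(0.0615−1.85)) = (30.08)^(-0.03439) = 0.8895.
C_{B,max} = 0.8895×3.03 = 2.70 mol/dm³.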